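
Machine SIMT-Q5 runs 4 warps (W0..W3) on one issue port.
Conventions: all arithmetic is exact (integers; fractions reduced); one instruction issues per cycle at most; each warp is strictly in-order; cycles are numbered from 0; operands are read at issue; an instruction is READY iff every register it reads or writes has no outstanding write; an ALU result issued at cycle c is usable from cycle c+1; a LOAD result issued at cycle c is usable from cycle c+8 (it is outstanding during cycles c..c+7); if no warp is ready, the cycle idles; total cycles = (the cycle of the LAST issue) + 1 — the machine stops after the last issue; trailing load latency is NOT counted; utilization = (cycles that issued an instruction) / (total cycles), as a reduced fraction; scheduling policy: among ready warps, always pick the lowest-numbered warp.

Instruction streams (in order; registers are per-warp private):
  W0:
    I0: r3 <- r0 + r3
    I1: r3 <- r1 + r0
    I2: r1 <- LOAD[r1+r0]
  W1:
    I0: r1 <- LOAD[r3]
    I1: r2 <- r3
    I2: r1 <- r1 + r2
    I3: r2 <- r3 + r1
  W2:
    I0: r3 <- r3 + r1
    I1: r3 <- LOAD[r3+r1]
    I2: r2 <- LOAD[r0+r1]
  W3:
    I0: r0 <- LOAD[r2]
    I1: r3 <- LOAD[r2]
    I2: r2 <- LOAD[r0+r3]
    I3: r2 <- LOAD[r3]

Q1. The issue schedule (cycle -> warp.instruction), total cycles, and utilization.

cycle 0: W0.I0
cycle 1: W0.I1
cycle 2: W0.I2
cycle 3: W1.I0
cycle 4: W1.I1
cycle 5: W2.I0
cycle 6: W2.I1
cycle 7: W2.I2
cycle 8: W3.I0
cycle 9: W3.I1
cycle 10: idle
cycle 11: W1.I2
cycle 12: W1.I3
cycle 13: idle
cycle 14: idle
cycle 15: idle
cycle 16: idle
cycle 17: W3.I2
cycle 18: idle
cycle 19: idle
cycle 20: idle
cycle 21: idle
cycle 22: idle
cycle 23: idle
cycle 24: idle
cycle 25: W3.I3

Answer: 26 cycles, utilization 7/13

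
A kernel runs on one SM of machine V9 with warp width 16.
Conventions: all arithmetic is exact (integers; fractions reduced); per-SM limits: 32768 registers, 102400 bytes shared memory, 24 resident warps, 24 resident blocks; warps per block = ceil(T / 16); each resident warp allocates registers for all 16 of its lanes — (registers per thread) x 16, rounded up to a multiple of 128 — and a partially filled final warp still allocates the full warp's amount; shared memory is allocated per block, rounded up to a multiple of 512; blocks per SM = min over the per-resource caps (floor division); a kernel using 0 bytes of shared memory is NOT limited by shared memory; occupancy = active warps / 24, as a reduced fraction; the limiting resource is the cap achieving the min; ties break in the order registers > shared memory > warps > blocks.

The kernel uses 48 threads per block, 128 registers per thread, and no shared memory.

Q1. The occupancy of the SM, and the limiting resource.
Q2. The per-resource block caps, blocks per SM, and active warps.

Answer: occupancy 5/8, limited by registers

registers: 5 blocks
shared memory: no limit (kernel uses none)
warps: 8 blocks
blocks: 24 blocks

Answer: 5 blocks, 15 active warps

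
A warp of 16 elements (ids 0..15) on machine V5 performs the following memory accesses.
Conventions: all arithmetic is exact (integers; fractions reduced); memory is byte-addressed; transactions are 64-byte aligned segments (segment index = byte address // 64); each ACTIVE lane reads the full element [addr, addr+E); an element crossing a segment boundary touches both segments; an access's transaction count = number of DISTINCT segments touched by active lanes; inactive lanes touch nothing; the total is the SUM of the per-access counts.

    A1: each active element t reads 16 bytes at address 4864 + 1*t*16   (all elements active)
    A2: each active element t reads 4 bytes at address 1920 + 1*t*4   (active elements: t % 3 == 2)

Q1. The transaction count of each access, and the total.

A1: 4 transactions
A2: 1 transaction

Answer: 4,1; total 5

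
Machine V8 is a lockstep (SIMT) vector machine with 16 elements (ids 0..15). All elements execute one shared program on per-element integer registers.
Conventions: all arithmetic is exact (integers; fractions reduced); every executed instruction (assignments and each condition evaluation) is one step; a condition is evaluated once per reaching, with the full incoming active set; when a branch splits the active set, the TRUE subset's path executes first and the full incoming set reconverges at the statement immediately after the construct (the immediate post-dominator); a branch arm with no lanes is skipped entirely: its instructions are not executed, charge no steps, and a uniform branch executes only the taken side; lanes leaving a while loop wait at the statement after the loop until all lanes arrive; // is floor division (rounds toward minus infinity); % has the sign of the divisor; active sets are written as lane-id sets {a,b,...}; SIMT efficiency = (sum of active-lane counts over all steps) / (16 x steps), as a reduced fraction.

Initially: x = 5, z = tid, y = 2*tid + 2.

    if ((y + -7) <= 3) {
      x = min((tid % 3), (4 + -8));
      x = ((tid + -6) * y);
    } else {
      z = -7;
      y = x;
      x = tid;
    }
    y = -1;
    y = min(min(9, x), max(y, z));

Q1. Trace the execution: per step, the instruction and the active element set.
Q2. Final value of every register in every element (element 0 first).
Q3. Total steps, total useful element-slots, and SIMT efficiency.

step 0: eval ((y + -7) <= 3)         {0,1,2,3,4,5,6,7,8,9,10,11,12,13,14,15}
step 1: x <- min((tid % 3), (4 + -8)) {0,1,2,3,4}
step 2: x <- ((tid + -6) * y)        {0,1,2,3,4}
step 3: z <- -7                      {5,6,7,8,9,10,11,12,13,14,15}
step 4: y <- x                       {5,6,7,8,9,10,11,12,13,14,15}
step 5: x <- tid                     {5,6,7,8,9,10,11,12,13,14,15}
step 6: y <- -1                      {0,1,2,3,4,5,6,7,8,9,10,11,12,13,14,15}
step 7: y <- min(min(9, x), max(y, z)) {0,1,2,3,4,5,6,7,8,9,10,11,12,13,14,15}

Answer: 8 steps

x: -12,-20,-24,-24,-20,5,6,7,8,9,10,11,12,13,14,15
z: 0,1,2,3,4,-7,-7,-7,-7,-7,-7,-7,-7,-7,-7,-7
y: -12,-20,-24,-24,-20,-1,-1,-1,-1,-1,-1,-1,-1,-1,-1,-1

steps = 8; useful = 91; efficiency = 91/128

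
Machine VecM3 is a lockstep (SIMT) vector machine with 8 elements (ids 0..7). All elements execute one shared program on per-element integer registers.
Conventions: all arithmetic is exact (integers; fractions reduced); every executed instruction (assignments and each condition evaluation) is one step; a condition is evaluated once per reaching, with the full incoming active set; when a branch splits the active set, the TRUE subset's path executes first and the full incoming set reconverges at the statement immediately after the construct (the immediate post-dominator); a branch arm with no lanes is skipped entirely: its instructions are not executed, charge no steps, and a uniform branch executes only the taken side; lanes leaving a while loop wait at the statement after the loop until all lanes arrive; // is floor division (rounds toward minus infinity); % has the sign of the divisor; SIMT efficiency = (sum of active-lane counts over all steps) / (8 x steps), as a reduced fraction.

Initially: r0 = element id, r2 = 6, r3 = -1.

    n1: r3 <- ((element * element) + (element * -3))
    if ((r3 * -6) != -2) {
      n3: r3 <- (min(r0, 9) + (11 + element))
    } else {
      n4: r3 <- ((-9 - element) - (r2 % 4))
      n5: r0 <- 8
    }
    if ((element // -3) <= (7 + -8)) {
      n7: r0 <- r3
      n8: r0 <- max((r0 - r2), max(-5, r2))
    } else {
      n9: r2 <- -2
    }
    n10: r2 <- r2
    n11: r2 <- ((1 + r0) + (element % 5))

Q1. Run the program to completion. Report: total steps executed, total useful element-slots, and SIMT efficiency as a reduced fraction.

Answer: 9 steps, 63 useful, 7/8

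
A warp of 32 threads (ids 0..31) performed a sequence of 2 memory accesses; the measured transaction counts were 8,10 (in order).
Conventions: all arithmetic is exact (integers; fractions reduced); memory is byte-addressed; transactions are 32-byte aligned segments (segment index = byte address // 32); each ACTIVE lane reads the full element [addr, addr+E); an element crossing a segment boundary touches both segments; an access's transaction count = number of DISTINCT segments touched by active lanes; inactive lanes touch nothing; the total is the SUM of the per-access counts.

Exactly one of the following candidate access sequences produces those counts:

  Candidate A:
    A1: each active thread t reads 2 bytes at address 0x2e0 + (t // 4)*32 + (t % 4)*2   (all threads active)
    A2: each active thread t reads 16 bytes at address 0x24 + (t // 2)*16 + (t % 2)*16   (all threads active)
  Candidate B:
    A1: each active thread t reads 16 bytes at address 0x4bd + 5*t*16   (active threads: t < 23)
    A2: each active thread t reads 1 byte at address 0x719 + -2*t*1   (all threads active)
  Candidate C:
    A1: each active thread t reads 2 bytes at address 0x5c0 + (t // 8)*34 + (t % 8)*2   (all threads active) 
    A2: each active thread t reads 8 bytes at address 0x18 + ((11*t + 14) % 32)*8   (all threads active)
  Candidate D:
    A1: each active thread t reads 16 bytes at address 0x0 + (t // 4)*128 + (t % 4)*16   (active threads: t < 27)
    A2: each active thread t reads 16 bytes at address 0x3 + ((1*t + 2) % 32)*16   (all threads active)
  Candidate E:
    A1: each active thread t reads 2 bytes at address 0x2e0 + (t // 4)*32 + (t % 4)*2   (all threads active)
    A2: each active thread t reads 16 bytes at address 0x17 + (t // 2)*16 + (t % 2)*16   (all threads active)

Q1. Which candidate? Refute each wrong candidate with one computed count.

A: A2 gives 9 transactions, not 10
B: A1 gives 35 transactions, not 8
C: A1 gives 4 transactions, not 8
D: A1 gives 14 transactions, not 8
E: all counts match (8,10)

Answer: E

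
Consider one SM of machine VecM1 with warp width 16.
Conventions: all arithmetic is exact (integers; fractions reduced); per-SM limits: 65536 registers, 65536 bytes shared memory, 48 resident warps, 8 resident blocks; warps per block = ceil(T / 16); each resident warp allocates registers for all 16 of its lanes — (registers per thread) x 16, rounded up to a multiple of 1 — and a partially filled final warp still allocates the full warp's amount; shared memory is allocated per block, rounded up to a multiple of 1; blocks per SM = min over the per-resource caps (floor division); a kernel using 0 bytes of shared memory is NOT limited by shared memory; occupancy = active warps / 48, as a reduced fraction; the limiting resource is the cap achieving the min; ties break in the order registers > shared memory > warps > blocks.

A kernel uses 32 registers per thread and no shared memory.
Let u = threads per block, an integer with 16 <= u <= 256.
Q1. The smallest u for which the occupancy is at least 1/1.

Answer: u = 81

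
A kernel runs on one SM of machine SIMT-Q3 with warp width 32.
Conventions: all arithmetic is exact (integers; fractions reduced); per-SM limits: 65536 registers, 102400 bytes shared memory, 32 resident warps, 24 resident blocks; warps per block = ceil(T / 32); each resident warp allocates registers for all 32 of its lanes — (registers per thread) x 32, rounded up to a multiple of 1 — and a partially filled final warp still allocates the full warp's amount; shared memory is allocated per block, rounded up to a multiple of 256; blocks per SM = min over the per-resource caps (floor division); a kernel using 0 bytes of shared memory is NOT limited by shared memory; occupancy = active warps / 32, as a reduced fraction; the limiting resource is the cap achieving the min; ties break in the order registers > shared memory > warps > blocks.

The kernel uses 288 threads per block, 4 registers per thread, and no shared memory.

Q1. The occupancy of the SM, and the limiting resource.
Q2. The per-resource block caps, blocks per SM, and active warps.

Answer: occupancy 27/32, limited by warps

registers: 56 blocks
shared memory: no limit (kernel uses none)
warps: 3 blocks
blocks: 24 blocks

Answer: 3 blocks, 27 active warps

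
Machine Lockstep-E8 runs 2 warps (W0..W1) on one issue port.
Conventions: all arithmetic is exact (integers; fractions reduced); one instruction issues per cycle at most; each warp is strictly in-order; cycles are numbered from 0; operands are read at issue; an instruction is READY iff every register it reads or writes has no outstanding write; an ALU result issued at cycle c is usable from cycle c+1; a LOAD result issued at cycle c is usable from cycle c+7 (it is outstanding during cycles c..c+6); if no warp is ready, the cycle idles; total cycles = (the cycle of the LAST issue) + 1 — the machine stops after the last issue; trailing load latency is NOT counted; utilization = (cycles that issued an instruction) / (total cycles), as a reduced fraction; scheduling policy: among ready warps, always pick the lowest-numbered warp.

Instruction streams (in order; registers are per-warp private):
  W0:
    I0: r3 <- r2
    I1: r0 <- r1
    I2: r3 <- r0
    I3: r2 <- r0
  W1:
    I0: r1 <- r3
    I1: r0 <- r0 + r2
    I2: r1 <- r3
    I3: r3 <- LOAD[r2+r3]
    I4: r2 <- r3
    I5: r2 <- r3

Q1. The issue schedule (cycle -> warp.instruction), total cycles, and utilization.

cycle 0: W0.I0
cycle 1: W0.I1
cycle 2: W0.I2
cycle 3: W0.I3
cycle 4: W1.I0
cycle 5: W1.I1
cycle 6: W1.I2
cycle 7: W1.I3
cycle 8: idle
cycle 9: idle
cycle 10: idle
cycle 11: idle
cycle 12: idle
cycle 13: idle
cycle 14: W1.I4
cycle 15: W1.I5

Answer: 16 cycles, utilization 5/8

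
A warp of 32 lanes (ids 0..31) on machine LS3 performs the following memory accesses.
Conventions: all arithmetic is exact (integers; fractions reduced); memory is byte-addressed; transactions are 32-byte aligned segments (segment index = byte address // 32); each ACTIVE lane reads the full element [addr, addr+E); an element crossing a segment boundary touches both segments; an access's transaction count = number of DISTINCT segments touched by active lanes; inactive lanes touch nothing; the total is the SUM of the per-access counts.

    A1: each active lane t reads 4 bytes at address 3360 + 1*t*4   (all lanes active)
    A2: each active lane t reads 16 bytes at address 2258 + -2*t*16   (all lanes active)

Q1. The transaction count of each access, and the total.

A1: 4 transactions
A2: 33 transactions

Answer: 4,33; total 37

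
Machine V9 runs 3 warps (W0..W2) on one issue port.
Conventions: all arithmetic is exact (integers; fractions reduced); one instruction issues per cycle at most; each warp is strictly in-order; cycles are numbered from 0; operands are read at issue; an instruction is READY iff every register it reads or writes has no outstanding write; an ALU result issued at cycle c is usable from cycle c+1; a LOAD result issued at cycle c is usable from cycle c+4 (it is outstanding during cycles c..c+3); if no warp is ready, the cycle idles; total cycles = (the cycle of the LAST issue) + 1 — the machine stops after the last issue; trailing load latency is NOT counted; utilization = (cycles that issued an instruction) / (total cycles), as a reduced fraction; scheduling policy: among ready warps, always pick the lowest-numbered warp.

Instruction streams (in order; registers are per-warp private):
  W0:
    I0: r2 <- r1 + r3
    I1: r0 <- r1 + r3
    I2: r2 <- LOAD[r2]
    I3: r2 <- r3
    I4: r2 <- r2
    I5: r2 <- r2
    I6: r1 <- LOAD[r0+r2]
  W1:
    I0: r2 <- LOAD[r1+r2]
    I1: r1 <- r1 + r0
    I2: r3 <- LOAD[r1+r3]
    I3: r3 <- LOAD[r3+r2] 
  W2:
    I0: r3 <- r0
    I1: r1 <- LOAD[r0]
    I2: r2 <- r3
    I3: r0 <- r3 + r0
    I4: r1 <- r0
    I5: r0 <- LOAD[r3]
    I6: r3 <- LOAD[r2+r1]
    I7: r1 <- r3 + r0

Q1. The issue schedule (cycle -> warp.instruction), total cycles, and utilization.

cycle 0: W0.I0
cycle 1: W0.I1
cycle 2: W0.I2
cycle 3: W1.I0
cycle 4: W1.I1
cycle 5: W1.I2
cycle 6: W0.I3
cycle 7: W0.I4
cycle 8: W0.I5
cycle 9: W0.I6
cycle 10: W1.I3
cycle 11: W2.I0
cycle 12: W2.I1
cycle 13: W2.I2
cycle 14: W2.I3
cycle 15: idle
cycle 16: W2.I4
cycle 17: W2.I5
cycle 18: W2.I6
cycle 19: idle
cycle 20: idle
cycle 21: idle
cycle 22: W2.I7

Answer: 23 cycles, utilization 19/23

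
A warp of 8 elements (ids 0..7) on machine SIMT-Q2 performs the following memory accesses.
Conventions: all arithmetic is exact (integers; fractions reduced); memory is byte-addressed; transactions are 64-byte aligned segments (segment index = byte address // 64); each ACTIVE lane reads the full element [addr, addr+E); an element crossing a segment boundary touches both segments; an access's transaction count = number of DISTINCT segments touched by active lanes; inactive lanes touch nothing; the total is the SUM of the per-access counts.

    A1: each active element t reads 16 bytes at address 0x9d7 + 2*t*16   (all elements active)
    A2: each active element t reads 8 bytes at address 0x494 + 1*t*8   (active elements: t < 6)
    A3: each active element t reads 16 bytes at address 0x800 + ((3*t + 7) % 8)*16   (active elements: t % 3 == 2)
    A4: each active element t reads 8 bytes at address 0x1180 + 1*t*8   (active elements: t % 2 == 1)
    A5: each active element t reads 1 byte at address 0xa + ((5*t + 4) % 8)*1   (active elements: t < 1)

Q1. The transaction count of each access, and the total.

A1: 5 transactions
A2: 2 transactions
A3: 1 transaction
A4: 1 transaction
A5: 1 transaction

Answer: 5,2,1,1,1; total 10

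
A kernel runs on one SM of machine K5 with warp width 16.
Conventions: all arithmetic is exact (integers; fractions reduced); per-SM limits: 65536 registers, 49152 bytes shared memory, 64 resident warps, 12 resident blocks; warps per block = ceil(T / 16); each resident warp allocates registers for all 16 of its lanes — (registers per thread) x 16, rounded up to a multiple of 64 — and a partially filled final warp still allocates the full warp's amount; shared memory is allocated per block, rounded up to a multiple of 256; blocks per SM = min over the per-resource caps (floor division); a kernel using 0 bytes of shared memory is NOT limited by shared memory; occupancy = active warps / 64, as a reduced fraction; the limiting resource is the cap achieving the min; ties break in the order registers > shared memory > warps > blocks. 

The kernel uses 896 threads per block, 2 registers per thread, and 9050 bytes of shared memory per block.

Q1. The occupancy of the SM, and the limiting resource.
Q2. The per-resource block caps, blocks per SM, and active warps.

Answer: occupancy 7/8, limited by warps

registers: 18 blocks
shared memory: 5 blocks
warps: 1 block
blocks: 12 blocks

Answer: 1 block, 56 active warps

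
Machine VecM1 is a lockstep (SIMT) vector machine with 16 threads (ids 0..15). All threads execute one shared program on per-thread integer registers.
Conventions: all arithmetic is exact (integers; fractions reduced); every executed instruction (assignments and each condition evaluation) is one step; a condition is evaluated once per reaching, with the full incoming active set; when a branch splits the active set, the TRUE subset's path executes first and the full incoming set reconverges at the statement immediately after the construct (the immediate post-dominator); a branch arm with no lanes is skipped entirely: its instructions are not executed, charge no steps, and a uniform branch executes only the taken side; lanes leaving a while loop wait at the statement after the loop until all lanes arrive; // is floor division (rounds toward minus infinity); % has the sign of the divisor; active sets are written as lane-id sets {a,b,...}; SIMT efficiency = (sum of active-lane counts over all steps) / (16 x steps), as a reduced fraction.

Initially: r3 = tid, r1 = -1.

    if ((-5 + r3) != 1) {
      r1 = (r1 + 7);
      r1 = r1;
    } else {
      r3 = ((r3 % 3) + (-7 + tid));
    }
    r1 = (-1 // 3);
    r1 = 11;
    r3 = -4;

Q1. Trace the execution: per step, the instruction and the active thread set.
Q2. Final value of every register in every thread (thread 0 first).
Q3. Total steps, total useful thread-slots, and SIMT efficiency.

step 0: eval ((-5 + r3) != 1)        {0,1,2,3,4,5,6,7,8,9,10,11,12,13,14,15}
step 1: r1 <- (r1 + 7)               {0,1,2,3,4,5,7,8,9,10,11,12,13,14,15}
step 2: r1 <- r1                     {0,1,2,3,4,5,7,8,9,10,11,12,13,14,15}
step 3: r3 <- ((r3 % 3) + (-7 + tid)) {6}
step 4: r1 <- (-1 // 3)              {0,1,2,3,4,5,6,7,8,9,10,11,12,13,14,15}
step 5: r1 <- 11                     {0,1,2,3,4,5,6,7,8,9,10,11,12,13,14,15}
step 6: r3 <- -4                     {0,1,2,3,4,5,6,7,8,9,10,11,12,13,14,15}

Answer: 7 steps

r3: -4,-4,-4,-4,-4,-4,-4,-4,-4,-4,-4,-4,-4,-4,-4,-4
r1: 11,11,11,11,11,11,11,11,11,11,11,11,11,11,11,11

steps = 7; useful = 95; efficiency = 95/112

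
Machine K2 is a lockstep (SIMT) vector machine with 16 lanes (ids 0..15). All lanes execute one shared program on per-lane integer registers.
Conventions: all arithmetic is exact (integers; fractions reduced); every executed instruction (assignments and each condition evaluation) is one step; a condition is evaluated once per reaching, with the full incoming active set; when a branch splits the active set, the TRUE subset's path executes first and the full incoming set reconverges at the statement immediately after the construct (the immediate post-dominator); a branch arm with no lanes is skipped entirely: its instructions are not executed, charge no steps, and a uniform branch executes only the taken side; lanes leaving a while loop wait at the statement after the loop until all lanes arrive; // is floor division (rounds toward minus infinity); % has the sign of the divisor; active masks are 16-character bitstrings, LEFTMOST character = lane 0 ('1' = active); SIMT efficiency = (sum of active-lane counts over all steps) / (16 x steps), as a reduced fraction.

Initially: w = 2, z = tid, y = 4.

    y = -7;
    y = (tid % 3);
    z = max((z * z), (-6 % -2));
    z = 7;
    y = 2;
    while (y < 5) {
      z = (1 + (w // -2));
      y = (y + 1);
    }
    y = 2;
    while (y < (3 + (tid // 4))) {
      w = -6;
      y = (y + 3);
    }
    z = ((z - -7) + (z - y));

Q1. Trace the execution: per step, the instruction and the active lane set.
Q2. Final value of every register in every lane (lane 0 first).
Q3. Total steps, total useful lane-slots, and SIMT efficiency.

step 0: y <- -7                      1111111111111111
step 1: y <- (tid % 3)               1111111111111111
step 2: z <- max((z * z), (-6 % -2)) 1111111111111111
step 3: z <- 7                       1111111111111111
step 4: y <- 2                       1111111111111111
step 5: eval (y < 5)                 1111111111111111
step 6: z <- (1 + (w // -2))         1111111111111111
step 7: y <- (y + 1)                 1111111111111111
step 8: eval (y < 5)                 1111111111111111
step 9: z <- (1 + (w // -2))         1111111111111111
step 10: y <- (y + 1)                 1111111111111111
step 11: eval (y < 5)                 1111111111111111
step 12: z <- (1 + (w // -2))         1111111111111111
step 13: y <- (y + 1)                 1111111111111111
step 14: eval (y < 5)                 1111111111111111
step 15: y <- 2                       1111111111111111
step 16: eval (y < (3 + (tid // 4)))  1111111111111111
step 17: w <- -6                      1111111111111111
step 18: y <- (y + 3)                 1111111111111111
step 19: eval (y < (3 + (tid // 4)))  1111111111111111
step 20: w <- -6                      0000000000001111
step 21: y <- (y + 3)                 0000000000001111
step 22: eval (y < (3 + (tid // 4)))  0000000000001111
step 23: z <- ((z - -7) + (z - y))    1111111111111111

Answer: 24 steps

w: -6,-6,-6,-6,-6,-6,-6,-6,-6,-6,-6,-6,-6,-6,-6,-6
z: 2,2,2,2,2,2,2,2,2,2,2,2,-1,-1,-1,-1
y: 5,5,5,5,5,5,5,5,5,5,5,5,8,8,8,8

steps = 24; useful = 348; efficiency = 348/384 = 29/32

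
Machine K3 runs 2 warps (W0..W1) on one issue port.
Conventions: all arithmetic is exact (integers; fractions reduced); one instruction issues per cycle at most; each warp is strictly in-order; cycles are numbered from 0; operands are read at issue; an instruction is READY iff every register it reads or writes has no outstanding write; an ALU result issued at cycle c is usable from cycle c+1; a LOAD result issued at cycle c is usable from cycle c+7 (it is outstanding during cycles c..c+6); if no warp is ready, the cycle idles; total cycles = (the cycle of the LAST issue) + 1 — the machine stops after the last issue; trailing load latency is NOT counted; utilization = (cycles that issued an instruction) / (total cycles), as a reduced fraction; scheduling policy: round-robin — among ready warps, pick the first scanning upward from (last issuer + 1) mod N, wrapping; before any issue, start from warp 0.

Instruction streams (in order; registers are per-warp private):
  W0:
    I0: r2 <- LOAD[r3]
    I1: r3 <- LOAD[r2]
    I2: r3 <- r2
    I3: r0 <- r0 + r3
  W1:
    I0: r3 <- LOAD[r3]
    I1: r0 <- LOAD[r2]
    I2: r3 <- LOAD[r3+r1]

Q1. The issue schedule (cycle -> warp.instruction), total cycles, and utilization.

cycle 0: W0.I0
cycle 1: W1.I0
cycle 2: W1.I1
cycle 3: idle
cycle 4: idle
cycle 5: idle
cycle 6: idle
cycle 7: W0.I1
cycle 8: W1.I2
cycle 9: idle
cycle 10: idle
cycle 11: idle
cycle 12: idle
cycle 13: idle
cycle 14: W0.I2
cycle 15: W0.I3

Answer: 16 cycles, utilization 7/16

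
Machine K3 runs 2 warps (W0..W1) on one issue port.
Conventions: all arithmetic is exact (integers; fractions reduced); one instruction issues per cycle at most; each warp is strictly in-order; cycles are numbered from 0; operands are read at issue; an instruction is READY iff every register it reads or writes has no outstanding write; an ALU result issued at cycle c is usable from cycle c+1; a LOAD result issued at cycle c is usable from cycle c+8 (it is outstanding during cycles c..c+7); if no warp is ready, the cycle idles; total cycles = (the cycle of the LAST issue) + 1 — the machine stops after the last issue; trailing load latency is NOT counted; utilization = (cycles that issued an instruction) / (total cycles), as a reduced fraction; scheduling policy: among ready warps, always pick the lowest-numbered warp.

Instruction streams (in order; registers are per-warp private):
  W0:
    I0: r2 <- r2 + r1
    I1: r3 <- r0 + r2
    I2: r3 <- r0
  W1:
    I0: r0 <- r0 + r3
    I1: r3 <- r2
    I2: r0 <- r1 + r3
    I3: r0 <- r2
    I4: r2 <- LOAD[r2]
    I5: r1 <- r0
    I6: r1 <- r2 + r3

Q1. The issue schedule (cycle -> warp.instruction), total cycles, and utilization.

cycle 0: W0.I0
cycle 1: W0.I1
cycle 2: W0.I2
cycle 3: W1.I0
cycle 4: W1.I1
cycle 5: W1.I2
cycle 6: W1.I3
cycle 7: W1.I4
cycle 8: W1.I5
cycle 9: idle
cycle 10: idle
cycle 11: idle
cycle 12: idle
cycle 13: idle
cycle 14: idle
cycle 15: W1.I6

Answer: 16 cycles, utilization 5/8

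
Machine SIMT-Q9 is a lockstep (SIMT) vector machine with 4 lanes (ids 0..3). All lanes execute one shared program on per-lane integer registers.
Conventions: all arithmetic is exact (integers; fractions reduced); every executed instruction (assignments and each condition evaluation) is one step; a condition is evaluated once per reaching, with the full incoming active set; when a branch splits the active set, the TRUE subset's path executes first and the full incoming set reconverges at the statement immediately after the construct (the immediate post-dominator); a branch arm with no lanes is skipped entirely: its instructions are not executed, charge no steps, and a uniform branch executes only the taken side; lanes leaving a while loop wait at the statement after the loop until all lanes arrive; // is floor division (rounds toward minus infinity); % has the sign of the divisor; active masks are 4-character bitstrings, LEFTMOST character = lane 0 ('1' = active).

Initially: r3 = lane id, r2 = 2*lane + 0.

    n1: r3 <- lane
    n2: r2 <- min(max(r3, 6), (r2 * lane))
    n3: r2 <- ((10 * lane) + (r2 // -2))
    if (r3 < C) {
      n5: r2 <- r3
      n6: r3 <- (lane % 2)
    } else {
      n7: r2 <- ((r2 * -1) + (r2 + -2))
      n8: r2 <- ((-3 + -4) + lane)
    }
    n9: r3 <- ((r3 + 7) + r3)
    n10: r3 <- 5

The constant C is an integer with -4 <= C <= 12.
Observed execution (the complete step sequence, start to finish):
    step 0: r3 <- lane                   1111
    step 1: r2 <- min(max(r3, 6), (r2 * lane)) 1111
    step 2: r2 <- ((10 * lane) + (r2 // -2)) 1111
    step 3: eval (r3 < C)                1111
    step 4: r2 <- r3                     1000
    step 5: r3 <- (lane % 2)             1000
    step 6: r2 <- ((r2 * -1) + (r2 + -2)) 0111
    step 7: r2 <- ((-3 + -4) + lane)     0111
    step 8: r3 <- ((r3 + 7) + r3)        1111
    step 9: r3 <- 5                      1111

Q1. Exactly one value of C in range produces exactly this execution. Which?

Answer: C = 1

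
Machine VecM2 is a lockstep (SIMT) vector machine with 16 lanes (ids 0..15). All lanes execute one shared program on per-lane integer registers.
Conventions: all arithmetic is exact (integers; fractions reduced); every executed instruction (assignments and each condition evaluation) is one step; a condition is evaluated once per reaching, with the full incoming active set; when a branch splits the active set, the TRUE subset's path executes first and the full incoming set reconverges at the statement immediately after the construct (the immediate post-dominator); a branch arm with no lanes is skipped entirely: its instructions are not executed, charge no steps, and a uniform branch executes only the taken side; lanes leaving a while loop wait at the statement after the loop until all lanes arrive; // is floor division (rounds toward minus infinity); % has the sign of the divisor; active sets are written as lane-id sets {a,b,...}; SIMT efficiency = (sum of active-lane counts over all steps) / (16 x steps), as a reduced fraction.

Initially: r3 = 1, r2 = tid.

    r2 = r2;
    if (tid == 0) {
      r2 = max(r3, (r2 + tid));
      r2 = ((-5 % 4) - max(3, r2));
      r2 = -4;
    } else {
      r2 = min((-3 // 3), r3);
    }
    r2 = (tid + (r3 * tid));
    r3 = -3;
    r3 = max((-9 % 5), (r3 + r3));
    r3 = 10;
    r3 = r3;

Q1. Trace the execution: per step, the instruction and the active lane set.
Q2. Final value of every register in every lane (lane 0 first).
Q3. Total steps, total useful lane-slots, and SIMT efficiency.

step 0: r2 <- r2                     {0,1,2,3,4,5,6,7,8,9,10,11,12,13,14,15}
step 1: eval (tid == 0)              {0,1,2,3,4,5,6,7,8,9,10,11,12,13,14,15}
step 2: r2 <- max(r3, (r2 + tid))    {0}
step 3: r2 <- ((-5 % 4) - max(3, r2)) {0}
step 4: r2 <- -4                     {0}
step 5: r2 <- min((-3 // 3), r3)     {1,2,3,4,5,6,7,8,9,10,11,12,13,14,15}
step 6: r2 <- (tid + (r3 * tid))     {0,1,2,3,4,5,6,7,8,9,10,11,12,13,14,15}
step 7: r3 <- -3                     {0,1,2,3,4,5,6,7,8,9,10,11,12,13,14,15}
step 8: r3 <- max((-9 % 5), (r3 + r3)) {0,1,2,3,4,5,6,7,8,9,10,11,12,13,14,15}
step 9: r3 <- 10                     {0,1,2,3,4,5,6,7,8,9,10,11,12,13,14,15}
step 10: r3 <- r3                     {0,1,2,3,4,5,6,7,8,9,10,11,12,13,14,15}

Answer: 11 steps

r3: 10,10,10,10,10,10,10,10,10,10,10,10,10,10,10,10
r2: 0,2,4,6,8,10,12,14,16,18,20,22,24,26,28,30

steps = 11; useful = 130; efficiency = 130/176 = 65/88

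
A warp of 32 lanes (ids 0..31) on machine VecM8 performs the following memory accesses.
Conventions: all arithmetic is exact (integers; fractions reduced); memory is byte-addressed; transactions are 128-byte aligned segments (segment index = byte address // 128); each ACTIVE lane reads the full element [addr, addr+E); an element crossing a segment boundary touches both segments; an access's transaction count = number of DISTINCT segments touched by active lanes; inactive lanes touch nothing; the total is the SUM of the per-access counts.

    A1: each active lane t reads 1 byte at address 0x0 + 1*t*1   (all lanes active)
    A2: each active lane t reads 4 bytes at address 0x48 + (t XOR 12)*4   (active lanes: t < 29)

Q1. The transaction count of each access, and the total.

A1: 1 transaction
A2: 2 transactions

Answer: 1,2; total 3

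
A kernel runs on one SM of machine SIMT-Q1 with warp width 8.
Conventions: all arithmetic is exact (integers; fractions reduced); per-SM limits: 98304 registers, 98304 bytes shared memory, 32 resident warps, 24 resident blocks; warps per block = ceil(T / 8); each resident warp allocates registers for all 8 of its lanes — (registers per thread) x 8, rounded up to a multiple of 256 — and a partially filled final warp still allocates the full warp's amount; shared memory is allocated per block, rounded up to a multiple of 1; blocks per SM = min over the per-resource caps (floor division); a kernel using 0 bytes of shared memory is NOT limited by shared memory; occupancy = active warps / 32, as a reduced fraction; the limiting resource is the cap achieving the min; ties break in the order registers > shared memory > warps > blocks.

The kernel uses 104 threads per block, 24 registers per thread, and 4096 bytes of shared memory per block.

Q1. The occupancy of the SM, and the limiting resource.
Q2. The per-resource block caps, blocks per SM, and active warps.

Answer: occupancy 13/16, limited by warps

registers: 29 blocks
shared memory: 24 blocks
warps: 2 blocks
blocks: 24 blocks

Answer: 2 blocks, 26 active warps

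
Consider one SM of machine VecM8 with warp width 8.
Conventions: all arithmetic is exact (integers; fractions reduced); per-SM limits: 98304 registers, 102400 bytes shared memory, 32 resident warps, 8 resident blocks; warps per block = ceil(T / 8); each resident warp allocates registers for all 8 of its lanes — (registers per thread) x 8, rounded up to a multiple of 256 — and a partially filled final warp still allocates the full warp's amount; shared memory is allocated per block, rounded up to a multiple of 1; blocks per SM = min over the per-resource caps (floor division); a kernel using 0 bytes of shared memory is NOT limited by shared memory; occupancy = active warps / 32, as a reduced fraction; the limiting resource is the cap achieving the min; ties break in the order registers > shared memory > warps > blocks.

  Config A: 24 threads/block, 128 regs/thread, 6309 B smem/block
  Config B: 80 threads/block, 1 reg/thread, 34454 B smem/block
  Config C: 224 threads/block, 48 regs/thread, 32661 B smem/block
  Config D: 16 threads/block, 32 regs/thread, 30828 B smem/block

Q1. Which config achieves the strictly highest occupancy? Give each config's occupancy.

occupancies: A 3/4, B 5/8, C 7/8, D 3/16

Answer: C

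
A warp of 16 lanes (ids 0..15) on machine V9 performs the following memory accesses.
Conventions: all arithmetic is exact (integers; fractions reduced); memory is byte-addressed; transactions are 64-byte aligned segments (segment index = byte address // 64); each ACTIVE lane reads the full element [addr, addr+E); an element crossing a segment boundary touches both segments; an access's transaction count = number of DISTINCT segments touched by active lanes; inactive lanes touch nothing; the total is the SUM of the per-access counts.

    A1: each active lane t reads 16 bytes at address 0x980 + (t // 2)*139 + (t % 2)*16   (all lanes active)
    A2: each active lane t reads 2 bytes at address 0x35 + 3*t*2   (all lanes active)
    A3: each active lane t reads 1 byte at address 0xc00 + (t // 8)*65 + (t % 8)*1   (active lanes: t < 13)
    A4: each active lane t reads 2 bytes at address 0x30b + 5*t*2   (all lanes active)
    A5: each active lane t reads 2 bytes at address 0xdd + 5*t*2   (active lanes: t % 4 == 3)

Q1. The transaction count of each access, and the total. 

A1: 11 transactions
A2: 3 transactions
A3: 2 transactions
A4: 3 transactions
A5: 3 transactions

Answer: 11,3,2,3,3; total 22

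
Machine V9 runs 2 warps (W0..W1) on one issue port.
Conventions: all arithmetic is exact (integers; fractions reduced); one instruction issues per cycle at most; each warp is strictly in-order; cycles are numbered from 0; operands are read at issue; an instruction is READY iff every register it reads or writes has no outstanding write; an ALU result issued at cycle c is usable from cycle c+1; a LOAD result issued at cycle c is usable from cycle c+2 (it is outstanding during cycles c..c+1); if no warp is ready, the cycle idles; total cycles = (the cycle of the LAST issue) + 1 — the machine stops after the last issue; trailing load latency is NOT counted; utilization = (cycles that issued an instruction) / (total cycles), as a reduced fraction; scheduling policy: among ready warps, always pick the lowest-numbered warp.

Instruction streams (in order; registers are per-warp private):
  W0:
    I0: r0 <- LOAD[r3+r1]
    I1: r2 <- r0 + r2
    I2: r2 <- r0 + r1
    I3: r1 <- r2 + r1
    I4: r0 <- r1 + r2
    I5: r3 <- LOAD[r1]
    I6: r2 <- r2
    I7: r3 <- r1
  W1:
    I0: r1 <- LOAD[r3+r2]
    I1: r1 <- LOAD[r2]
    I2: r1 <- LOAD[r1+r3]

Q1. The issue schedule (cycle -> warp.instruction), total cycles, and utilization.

cycle 0: W0.I0
cycle 1: W1.I0
cycle 2: W0.I1
cycle 3: W0.I2
cycle 4: W0.I3
cycle 5: W0.I4
cycle 6: W0.I5
cycle 7: W0.I6
cycle 8: W0.I7
cycle 9: W1.I1
cycle 10: idle
cycle 11: W1.I2

Answer: 12 cycles, utilization 11/12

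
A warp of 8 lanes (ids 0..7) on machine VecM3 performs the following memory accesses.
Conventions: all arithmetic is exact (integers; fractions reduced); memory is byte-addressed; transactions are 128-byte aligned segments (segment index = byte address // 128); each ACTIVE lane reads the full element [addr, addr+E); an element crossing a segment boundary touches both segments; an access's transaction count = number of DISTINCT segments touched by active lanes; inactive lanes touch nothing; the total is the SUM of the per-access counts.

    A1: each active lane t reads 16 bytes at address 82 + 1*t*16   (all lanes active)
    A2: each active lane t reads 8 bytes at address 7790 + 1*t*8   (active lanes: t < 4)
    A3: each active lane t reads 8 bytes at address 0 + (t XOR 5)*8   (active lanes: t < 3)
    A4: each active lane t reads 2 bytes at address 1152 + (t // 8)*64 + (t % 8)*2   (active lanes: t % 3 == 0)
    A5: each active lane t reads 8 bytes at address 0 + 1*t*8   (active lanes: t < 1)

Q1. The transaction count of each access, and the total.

A1: 2 transactions
A2: 2 transactions
A3: 1 transaction
A4: 1 transaction
A5: 1 transaction

Answer: 2,2,1,1,1; total 7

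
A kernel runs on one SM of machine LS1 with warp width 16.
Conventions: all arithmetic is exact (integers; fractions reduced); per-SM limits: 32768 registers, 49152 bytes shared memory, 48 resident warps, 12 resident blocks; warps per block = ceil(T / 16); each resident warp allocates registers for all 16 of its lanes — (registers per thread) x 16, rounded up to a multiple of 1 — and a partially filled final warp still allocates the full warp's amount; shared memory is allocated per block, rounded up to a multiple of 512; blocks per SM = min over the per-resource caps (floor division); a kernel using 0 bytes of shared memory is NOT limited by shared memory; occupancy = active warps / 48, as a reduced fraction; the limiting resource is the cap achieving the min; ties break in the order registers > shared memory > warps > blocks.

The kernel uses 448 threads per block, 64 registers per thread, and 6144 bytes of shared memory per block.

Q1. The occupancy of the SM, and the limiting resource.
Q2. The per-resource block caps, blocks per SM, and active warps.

Answer: occupancy 7/12, limited by registers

registers: 1 block
shared memory: 8 blocks
warps: 1 block
blocks: 12 blocks

Answer: 1 block, 28 active warps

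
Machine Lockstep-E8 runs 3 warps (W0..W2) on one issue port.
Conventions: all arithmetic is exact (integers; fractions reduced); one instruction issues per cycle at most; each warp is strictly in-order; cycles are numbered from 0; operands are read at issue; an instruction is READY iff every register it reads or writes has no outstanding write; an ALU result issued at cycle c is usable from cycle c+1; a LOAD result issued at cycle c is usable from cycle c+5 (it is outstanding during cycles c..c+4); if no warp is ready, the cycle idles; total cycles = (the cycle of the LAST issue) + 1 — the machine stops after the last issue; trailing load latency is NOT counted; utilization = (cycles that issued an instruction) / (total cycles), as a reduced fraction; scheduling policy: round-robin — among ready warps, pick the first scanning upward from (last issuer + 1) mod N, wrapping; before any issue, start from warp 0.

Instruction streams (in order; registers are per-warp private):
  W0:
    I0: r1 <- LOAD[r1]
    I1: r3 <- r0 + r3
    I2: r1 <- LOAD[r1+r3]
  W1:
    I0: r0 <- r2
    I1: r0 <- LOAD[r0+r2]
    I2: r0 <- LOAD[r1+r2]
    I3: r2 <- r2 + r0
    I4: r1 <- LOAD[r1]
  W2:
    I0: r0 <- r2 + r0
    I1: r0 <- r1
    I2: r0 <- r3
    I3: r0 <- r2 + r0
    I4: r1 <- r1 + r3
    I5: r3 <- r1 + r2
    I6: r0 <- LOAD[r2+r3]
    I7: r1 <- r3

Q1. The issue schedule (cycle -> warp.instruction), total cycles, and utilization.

cycle 0: W0.I0
cycle 1: W1.I0
cycle 2: W2.I0
cycle 3: W0.I1
cycle 4: W1.I1
cycle 5: W2.I1
cycle 6: W0.I2
cycle 7: W2.I2
cycle 8: W2.I3
cycle 9: W1.I2
cycle 10: W2.I4
cycle 11: W2.I5
cycle 12: W2.I6
cycle 13: W2.I7
cycle 14: W1.I3
cycle 15: W1.I4

Answer: 16 cycles, utilization 1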